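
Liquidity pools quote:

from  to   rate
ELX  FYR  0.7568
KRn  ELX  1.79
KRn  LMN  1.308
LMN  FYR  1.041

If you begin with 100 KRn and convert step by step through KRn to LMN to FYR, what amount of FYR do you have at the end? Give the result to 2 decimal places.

136.16

100 KRn × 1.308 = 130.8 LMN
130.8 LMN × 1.041 = 136.1628 FYR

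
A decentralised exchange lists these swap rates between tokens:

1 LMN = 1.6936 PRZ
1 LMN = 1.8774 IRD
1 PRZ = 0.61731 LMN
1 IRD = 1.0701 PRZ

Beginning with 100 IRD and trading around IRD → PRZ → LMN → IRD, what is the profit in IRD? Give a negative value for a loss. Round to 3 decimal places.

100 IRD × 1.0701 = 107.01 PRZ
107.01 PRZ × 0.61731 = 66.0583431 LMN
66.0583431 LMN × 1.8774 = 124.01793333594 IRD
Net change: 124.01793333594 − 100 = 24.01793333594 IRD

24.018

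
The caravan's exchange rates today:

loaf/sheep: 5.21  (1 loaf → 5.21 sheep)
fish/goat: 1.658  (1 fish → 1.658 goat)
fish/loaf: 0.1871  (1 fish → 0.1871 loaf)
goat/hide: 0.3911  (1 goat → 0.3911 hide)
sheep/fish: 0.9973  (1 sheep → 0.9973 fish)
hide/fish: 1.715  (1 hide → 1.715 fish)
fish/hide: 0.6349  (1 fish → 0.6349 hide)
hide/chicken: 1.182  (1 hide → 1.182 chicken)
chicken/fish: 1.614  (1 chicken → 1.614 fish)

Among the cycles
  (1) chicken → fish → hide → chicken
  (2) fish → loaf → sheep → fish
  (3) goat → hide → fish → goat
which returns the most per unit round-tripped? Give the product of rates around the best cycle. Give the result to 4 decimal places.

(1) 1.614 × 0.6349 × 1.182 = 1.21123
(2) 0.1871 × 5.21 × 0.9973 = 0.97216
(3) 0.3911 × 1.715 × 1.658 = 1.11208
Highest is cycle (1) at 1.2112 (>1, arbitrage).

1.2112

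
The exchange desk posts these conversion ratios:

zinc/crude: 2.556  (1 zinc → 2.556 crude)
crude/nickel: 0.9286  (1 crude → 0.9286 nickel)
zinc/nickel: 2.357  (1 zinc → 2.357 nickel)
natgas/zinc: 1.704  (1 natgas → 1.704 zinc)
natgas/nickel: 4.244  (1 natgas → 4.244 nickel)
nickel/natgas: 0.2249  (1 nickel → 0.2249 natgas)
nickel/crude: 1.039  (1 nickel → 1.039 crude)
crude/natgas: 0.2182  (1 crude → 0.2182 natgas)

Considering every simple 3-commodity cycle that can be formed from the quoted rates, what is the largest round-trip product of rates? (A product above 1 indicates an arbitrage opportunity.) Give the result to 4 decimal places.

natgas→nickel→crude→natgas: 4.244 × 1.039 × 0.2182 = 0.96216
natgas→zinc→crude→natgas: 1.704 × 2.556 × 0.2182 = 0.95035
natgas→zinc→nickel→natgas: 1.704 × 2.357 × 0.2249 = 0.90327
Maximum is natgas→nickel→crude→natgas at 0.9622; no arbitrage — every cycle loses value.

0.9622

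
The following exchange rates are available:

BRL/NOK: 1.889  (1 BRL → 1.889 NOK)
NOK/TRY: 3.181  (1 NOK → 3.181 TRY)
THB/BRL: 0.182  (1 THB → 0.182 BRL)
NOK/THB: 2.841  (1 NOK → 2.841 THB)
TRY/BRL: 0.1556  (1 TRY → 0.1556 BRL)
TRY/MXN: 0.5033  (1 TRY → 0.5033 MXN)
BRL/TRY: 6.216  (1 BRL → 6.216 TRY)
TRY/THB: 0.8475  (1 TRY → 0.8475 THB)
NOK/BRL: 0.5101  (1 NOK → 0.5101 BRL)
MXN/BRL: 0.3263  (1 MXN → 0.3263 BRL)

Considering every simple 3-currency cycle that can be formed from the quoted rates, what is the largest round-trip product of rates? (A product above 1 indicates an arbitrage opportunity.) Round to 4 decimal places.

1.0208

MXN→BRL→TRY→MXN: 0.3263 × 6.216 × 0.5033 = 1.02083
NOK→THB→BRL→NOK: 2.841 × 0.182 × 1.889 = 0.97673
THB→BRL→TRY→THB: 0.182 × 6.216 × 0.8475 = 0.95879
NOK→TRY→BRL→NOK: 3.181 × 0.1556 × 1.889 = 0.93499
Maximum is MXN→BRL→TRY→MXN at 1.0208; arbitrage exists.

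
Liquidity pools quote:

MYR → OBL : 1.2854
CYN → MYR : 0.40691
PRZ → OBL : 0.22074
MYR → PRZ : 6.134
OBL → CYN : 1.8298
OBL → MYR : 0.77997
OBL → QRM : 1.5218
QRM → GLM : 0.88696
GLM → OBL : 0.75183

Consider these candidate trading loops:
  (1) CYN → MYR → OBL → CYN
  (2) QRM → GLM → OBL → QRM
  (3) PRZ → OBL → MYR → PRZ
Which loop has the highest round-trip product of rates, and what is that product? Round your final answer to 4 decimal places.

(1) 0.40691 × 1.2854 × 1.8298 = 0.95706
(2) 0.88696 × 0.75183 × 1.5218 = 1.01480
(3) 0.22074 × 0.77997 × 6.134 = 1.05609
Highest is cycle (3) at 1.0561 (>1, arbitrage).

1.0561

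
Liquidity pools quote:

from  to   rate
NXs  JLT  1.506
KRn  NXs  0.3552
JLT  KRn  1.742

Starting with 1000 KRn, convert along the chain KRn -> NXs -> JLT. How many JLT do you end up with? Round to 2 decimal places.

534.93

1000 KRn × 0.3552 = 355.2 NXs
355.2 NXs × 1.506 = 534.9312 JLT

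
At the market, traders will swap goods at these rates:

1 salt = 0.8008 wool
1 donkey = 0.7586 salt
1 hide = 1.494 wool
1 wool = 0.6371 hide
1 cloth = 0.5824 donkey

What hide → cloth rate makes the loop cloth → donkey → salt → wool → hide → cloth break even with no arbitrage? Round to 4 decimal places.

4.4364

Known legs of the cycle: 0.5824 × 0.7586 × 0.8008 × 0.6371 = 0.2254062086628352
For no arbitrage the full-cycle product must be 1, so the missing rate is 1 / 0.2254062086628352 ≈ 4.436435.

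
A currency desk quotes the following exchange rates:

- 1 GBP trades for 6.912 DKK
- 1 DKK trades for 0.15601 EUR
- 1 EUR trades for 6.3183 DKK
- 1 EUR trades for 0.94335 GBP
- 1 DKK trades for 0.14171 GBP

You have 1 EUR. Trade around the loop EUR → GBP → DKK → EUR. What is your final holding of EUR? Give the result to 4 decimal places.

1.0173

1 EUR × 0.94335 = 0.94335 GBP
0.94335 GBP × 6.912 = 6.5204352 DKK
6.5204352 DKK × 0.15601 = 1.017253095552 EUR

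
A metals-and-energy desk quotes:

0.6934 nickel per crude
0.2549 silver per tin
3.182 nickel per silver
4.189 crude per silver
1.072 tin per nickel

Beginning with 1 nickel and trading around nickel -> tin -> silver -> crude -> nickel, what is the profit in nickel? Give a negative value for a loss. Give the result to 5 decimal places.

-0.20630

1 nickel × 1.072 = 1.072 tin
1.072 tin × 0.2549 = 0.2732528 silver
0.2732528 silver × 4.189 = 1.1446559792 crude
1.1446559792 crude × 0.6934 = 0.79370445597728 nickel
Net change: 0.79370445597728 − 1 = -0.20629554402272 nickel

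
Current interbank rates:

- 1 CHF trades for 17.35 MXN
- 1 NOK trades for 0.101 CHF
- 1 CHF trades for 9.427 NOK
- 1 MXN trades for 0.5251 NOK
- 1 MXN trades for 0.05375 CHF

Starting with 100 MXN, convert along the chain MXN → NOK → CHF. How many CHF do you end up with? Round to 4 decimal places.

5.3035

100 MXN × 0.5251 = 52.51 NOK
52.51 NOK × 0.101 = 5.30351 CHF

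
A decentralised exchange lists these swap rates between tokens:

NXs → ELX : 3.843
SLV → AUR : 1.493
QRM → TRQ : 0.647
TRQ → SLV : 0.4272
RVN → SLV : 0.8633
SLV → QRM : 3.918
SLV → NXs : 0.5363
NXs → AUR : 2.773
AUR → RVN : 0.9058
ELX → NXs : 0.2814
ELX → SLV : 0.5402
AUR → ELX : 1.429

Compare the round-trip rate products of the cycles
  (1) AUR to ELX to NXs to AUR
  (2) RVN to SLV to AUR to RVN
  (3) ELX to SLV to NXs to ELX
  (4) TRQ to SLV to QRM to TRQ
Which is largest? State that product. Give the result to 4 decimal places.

1.1675

(1) 1.429 × 0.2814 × 2.773 = 1.11508
(2) 0.8633 × 1.493 × 0.9058 = 1.16749
(3) 0.5402 × 0.5363 × 3.843 = 1.11335
(4) 0.4272 × 3.918 × 0.647 = 1.08293
Highest is cycle (2) at 1.1675 (>1, arbitrage).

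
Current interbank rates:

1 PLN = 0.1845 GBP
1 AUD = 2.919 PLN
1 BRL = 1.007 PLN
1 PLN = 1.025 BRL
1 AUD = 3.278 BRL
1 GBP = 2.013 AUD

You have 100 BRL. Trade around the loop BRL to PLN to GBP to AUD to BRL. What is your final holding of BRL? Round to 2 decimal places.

122.60

100 BRL × 1.007 = 100.7 PLN
100.7 PLN × 0.1845 = 18.57915 GBP
18.57915 GBP × 2.013 = 37.39982895 AUD
37.39982895 AUD × 3.278 = 122.5966392981 BRL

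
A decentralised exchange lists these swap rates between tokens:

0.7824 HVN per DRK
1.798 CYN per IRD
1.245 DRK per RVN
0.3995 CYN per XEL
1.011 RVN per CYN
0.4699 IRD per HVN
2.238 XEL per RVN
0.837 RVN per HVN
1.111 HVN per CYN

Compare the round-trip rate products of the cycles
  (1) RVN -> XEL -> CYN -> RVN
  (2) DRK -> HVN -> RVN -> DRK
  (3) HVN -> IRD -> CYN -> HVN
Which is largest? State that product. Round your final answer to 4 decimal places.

(1) 2.238 × 0.3995 × 1.011 = 0.90392
(2) 0.7824 × 0.837 × 1.245 = 0.81531
(3) 0.4699 × 1.798 × 1.111 = 0.93866
Highest is cycle (3) at 0.9387 (≤1, no arbitrage).

0.9387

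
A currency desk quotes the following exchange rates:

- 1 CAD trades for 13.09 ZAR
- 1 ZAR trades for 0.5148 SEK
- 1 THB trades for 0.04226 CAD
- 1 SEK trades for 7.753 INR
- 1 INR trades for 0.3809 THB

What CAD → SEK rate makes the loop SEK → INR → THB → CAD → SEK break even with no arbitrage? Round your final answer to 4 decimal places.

8.0129

Known legs of the cycle: 7.753 × 0.3809 × 0.04226 = 0.124798754002
For no arbitrage the full-cycle product must be 1, so the missing rate is 1 / 0.124798754002 ≈ 8.012901.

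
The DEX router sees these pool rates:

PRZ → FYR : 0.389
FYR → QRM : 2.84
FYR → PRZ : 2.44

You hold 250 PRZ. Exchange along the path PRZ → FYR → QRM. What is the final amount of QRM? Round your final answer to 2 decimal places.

250 PRZ × 0.389 = 97.25 FYR
97.25 FYR × 2.84 = 276.19 QRM

276.19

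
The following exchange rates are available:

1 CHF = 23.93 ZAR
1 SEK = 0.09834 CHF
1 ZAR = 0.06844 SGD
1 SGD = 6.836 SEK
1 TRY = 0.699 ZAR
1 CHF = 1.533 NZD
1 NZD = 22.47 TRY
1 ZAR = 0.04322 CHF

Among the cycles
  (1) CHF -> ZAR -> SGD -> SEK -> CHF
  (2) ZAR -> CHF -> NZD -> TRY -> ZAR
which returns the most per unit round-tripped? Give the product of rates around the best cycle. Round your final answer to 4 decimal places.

(1) 23.93 × 0.06844 × 6.836 × 0.09834 = 1.10099
(2) 0.04322 × 1.533 × 22.47 × 0.699 = 1.04066
Highest is cycle (1) at 1.1010 (>1, arbitrage).

1.1010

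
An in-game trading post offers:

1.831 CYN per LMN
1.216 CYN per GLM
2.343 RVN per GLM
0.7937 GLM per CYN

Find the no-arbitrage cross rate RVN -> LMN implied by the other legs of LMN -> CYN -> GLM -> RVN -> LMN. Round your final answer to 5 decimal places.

Known legs of the cycle: 1.831 × 0.7937 × 2.343 = 3.4049991921
For no arbitrage the full-cycle product must be 1, so the missing rate is 1 / 3.4049991921 ≈ 0.2936858.

0.29369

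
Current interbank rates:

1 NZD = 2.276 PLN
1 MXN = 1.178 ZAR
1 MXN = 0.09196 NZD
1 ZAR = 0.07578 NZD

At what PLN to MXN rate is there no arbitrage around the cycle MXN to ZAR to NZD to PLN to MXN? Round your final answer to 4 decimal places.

Known legs of the cycle: 1.178 × 0.07578 × 2.276 = 0.20317587984
For no arbitrage the full-cycle product must be 1, so the missing rate is 1 / 0.20317587984 ≈ 4.921844.

4.9218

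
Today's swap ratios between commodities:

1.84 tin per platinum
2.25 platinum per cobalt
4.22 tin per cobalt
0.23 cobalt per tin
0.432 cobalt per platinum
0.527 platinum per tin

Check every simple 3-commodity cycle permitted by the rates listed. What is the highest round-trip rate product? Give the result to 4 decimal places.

tin→platinum→cobalt→tin: 0.527 × 0.432 × 4.22 = 0.96074
tin→cobalt→platinum→tin: 0.23 × 2.25 × 1.84 = 0.95220
Maximum is tin→platinum→cobalt→tin at 0.9607; no arbitrage — every cycle loses value.

0.9607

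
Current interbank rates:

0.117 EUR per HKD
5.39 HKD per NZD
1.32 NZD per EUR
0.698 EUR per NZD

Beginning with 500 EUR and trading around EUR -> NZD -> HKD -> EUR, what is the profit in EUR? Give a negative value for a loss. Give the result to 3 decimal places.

500 EUR × 1.32 = 660 NZD
660 NZD × 5.39 = 3557.4 HKD
3557.4 HKD × 0.117 = 416.2158 EUR
Net change: 416.2158 − 500 = -83.7842 EUR

-83.784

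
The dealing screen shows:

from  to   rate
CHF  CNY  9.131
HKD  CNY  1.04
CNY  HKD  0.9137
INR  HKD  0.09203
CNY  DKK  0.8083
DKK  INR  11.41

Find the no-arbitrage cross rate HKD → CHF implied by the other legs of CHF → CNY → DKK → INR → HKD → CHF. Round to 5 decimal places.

Known legs of the cycle: 9.131 × 0.8083 × 11.41 × 0.09203 = 7.75007647558879
For no arbitrage the full-cycle product must be 1, so the missing rate is 1 / 7.75007647558879 ≈ 0.1290310.

0.12903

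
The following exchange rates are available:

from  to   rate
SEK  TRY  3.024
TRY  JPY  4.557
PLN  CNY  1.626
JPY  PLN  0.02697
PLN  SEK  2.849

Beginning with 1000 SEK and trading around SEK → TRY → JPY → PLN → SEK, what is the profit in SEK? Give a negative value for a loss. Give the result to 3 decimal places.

1000 SEK × 3.024 = 3024 TRY
3024 TRY × 4.557 = 13780.368 JPY
13780.368 JPY × 0.02697 = 371.65652496 PLN
371.65652496 PLN × 2.849 = 1058.84943961104 SEK
Net change: 1058.84943961104 − 1000 = 58.84943961104 SEK

58.849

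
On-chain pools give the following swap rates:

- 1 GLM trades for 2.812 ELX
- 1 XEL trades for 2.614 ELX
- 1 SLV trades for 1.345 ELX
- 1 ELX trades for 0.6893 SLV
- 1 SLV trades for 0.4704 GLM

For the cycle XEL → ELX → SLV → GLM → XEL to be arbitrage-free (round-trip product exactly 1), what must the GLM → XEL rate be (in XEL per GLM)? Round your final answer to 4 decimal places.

1.1798

Known legs of the cycle: 2.614 × 0.6893 × 0.4704 = 0.84758092608
For no arbitrage the full-cycle product must be 1, so the missing rate is 1 / 0.84758092608 ≈ 1.179828.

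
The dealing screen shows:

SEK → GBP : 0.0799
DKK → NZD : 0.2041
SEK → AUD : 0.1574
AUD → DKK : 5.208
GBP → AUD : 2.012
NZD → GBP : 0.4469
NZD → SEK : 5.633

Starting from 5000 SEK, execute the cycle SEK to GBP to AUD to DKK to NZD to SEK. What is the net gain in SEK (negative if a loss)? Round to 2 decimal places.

5000 SEK × 0.0799 = 399.5 GBP
399.5 GBP × 2.012 = 803.794 AUD
803.794 AUD × 5.208 = 4186.159152 DKK
4186.159152 DKK × 0.2041 = 854.3950829232 NZD
854.3950829232 NZD × 5.633 = 4812.8075021063856 SEK
Net change: 4812.8075021063856 − 5000 = -187.1924978936144 SEK

-187.19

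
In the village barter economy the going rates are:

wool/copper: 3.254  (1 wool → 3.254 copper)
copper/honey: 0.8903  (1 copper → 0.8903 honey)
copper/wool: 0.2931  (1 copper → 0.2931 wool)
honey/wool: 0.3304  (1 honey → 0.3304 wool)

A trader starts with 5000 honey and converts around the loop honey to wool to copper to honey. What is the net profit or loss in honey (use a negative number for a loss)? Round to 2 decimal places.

-214.10

5000 honey × 0.3304 = 1652 wool
1652 wool × 3.254 = 5375.608 copper
5375.608 copper × 0.8903 = 4785.9038024 honey
Net change: 4785.9038024 − 5000 = -214.0961976 honey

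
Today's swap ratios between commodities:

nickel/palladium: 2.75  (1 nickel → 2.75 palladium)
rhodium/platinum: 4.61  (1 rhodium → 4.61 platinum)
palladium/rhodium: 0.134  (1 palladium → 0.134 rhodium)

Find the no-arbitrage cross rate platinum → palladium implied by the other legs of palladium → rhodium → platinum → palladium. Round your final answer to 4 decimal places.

1.6188

Known legs of the cycle: 0.134 × 4.61 = 0.61774
For no arbitrage the full-cycle product must be 1, so the missing rate is 1 / 0.61774 ≈ 1.618804.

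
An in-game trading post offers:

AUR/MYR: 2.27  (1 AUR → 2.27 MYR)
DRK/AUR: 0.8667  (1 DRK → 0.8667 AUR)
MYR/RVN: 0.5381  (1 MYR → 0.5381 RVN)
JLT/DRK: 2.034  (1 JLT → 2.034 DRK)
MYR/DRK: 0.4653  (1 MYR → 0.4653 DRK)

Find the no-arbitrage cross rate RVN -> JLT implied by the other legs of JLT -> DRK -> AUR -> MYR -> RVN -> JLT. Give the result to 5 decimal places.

Known legs of the cycle: 2.034 × 0.8667 × 2.27 × 0.5381 = 2.1533201004186
For no arbitrage the full-cycle product must be 1, so the missing rate is 1 / 2.1533201004186 ≈ 0.4643991.

0.46440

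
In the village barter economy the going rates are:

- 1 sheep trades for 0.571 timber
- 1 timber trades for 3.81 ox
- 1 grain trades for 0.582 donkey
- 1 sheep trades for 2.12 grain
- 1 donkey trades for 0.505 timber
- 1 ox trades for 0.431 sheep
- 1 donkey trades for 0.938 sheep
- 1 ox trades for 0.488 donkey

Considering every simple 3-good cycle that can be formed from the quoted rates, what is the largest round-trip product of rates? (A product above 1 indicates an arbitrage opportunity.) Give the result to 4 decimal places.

sheep→grain→donkey→sheep: 2.12 × 0.582 × 0.938 = 1.15734
ox→donkey→timber→ox: 0.488 × 0.505 × 3.81 = 0.93894
sheep→timber→ox→sheep: 0.571 × 3.81 × 0.431 = 0.93764
Maximum is sheep→grain→donkey→sheep at 1.1573; arbitrage exists.

1.1573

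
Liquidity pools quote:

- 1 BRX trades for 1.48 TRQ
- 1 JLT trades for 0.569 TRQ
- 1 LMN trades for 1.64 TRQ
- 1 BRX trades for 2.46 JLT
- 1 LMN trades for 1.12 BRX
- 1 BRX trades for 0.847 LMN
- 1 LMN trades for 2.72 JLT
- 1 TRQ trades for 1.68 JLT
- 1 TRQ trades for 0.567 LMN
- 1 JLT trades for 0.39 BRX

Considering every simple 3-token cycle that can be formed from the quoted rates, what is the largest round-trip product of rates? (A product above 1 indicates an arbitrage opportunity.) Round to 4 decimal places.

0.9697

JLT→BRX→TRQ→JLT: 0.39 × 1.48 × 1.68 = 0.96970
LMN→BRX→TRQ→LMN: 1.12 × 1.48 × 0.567 = 0.93986
JLT→BRX→LMN→JLT: 0.39 × 0.847 × 2.72 = 0.89850
JLT→TRQ→LMN→JLT: 0.569 × 0.567 × 2.72 = 0.87753
Maximum is JLT→BRX→TRQ→JLT at 0.9697; no arbitrage — every cycle loses value.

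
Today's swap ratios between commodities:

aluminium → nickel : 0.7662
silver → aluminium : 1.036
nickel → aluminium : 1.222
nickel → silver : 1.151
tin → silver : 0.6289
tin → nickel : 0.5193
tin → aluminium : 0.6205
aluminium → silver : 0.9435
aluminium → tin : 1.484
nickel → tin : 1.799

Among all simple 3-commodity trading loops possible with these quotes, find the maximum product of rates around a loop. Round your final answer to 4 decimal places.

aluminium→tin→silver→aluminium: 1.484 × 0.6289 × 1.036 = 0.96689
aluminium→tin→nickel→aluminium: 1.484 × 0.5193 × 1.222 = 0.94172
aluminium→nickel→silver→aluminium: 0.7662 × 1.151 × 1.036 = 0.91364
aluminium→nickel→tin→aluminium: 0.7662 × 1.799 × 0.6205 = 0.85529
Maximum is aluminium→tin→silver→aluminium at 0.9669; no arbitrage — every cycle loses value.

0.9669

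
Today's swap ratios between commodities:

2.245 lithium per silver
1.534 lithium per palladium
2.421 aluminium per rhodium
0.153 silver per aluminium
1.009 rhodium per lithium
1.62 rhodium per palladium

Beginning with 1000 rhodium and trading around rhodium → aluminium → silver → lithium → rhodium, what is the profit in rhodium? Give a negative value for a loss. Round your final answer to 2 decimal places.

-160.94

1000 rhodium × 2.421 = 2421 aluminium
2421 aluminium × 0.153 = 370.413 silver
370.413 silver × 2.245 = 831.577185 lithium
831.577185 lithium × 1.009 = 839.061379665 rhodium
Net change: 839.061379665 − 1000 = -160.938620335 rhodium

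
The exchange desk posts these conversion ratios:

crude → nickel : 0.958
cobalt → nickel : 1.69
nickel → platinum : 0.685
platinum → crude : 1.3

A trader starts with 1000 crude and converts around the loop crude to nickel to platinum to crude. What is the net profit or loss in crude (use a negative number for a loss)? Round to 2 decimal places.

-146.90

1000 crude × 0.958 = 958 nickel
958 nickel × 0.685 = 656.23 platinum
656.23 platinum × 1.3 = 853.099 crude
Net change: 853.099 − 1000 = -146.901 crude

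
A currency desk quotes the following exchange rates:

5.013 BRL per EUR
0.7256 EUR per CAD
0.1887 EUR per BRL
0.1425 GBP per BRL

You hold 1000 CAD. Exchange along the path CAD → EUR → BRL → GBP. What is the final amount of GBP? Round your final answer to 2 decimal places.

518.33

1000 CAD × 0.7256 = 725.6 EUR
725.6 EUR × 5.013 = 3637.4328 BRL
3637.4328 BRL × 0.1425 = 518.334174 GBP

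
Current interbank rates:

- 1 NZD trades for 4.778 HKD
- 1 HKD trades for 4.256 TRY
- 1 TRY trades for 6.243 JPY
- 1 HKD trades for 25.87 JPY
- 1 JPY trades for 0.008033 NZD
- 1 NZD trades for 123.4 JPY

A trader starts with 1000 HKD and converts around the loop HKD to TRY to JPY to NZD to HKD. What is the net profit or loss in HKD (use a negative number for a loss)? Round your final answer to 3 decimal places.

1000 HKD × 4.256 = 4256 TRY
4256 TRY × 6.243 = 26570.208 JPY
26570.208 JPY × 0.008033 = 213.438480864 NZD
213.438480864 NZD × 4.778 = 1019.809061568192 HKD
Net change: 1019.809061568192 − 1000 = 19.809061568192 HKD

19.809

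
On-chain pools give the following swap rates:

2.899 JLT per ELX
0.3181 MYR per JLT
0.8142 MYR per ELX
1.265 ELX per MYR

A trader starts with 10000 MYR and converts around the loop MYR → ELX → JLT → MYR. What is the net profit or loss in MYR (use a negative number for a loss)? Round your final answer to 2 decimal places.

10000 MYR × 1.265 = 12650 ELX
12650 ELX × 2.899 = 36672.35 JLT
36672.35 JLT × 0.3181 = 11665.474535 MYR
Net change: 11665.474535 − 10000 = 1665.474535 MYR

1665.47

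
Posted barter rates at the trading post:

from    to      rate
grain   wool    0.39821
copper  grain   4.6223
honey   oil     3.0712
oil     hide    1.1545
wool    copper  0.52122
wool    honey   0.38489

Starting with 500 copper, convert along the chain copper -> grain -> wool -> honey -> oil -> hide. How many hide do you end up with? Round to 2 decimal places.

1255.97

500 copper × 4.6223 = 2311.15 grain
2311.15 grain × 0.39821 = 920.3230415 wool
920.3230415 wool × 0.38489 = 354.223135442935 honey
354.223135442935 honey × 3.0712 = 1087.890093572341972 oil
1087.890093572341972 oil × 1.1545 = 1255.969113029268806674 hide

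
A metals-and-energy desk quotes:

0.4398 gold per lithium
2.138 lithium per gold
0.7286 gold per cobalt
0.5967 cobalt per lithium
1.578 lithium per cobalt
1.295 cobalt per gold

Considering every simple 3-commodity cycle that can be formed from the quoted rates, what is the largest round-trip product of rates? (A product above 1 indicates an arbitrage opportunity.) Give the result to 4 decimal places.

lithium→cobalt→gold→lithium: 0.5967 × 0.7286 × 2.138 = 0.92951
lithium→gold→cobalt→lithium: 0.4398 × 1.295 × 1.578 = 0.89874
Maximum is lithium→cobalt→gold→lithium at 0.9295; no arbitrage — every cycle loses value.

0.9295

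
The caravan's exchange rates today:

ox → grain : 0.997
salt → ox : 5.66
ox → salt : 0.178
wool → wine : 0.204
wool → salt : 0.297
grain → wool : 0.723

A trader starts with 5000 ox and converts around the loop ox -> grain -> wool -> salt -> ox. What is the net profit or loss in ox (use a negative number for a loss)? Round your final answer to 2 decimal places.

1058.66

5000 ox × 0.997 = 4985 grain
4985 grain × 0.723 = 3604.155 wool
3604.155 wool × 0.297 = 1070.434035 salt
1070.434035 salt × 5.66 = 6058.6566381 ox
Net change: 6058.6566381 − 5000 = 1058.6566381 ox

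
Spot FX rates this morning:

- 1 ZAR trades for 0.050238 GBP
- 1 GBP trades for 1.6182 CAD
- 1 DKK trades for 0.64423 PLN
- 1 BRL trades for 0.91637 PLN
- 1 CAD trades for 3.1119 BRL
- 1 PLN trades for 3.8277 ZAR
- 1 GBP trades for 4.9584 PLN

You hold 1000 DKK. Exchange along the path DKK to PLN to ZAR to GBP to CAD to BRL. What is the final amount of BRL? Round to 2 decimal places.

623.83

1000 DKK × 0.64423 = 644.23 PLN
644.23 PLN × 3.8277 = 2465.919171 ZAR
2465.919171 ZAR × 0.050238 = 123.882847312698 GBP
123.882847312698 GBP × 1.6182 = 200.4672235214079036 CAD
200.4672235214079036 CAD × 3.1119 = 623.83395287626925521284 BRL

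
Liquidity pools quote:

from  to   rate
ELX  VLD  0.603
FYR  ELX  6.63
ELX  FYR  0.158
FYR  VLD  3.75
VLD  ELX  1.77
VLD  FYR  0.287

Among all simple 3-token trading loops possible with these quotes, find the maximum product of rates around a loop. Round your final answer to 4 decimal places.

ELX→VLD→FYR→ELX: 0.603 × 0.287 × 6.63 = 1.14739
ELX→FYR→VLD→ELX: 0.158 × 3.75 × 1.77 = 1.04873
Maximum is ELX→VLD→FYR→ELX at 1.1474; arbitrage exists.

1.1474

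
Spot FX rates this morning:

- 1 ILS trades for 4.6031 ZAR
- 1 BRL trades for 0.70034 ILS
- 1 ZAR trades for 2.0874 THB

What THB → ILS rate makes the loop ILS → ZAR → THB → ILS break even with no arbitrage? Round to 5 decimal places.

0.10407

Known legs of the cycle: 4.6031 × 2.0874 = 9.60851094
For no arbitrage the full-cycle product must be 1, so the missing rate is 1 / 9.60851094 ≈ 0.1040744.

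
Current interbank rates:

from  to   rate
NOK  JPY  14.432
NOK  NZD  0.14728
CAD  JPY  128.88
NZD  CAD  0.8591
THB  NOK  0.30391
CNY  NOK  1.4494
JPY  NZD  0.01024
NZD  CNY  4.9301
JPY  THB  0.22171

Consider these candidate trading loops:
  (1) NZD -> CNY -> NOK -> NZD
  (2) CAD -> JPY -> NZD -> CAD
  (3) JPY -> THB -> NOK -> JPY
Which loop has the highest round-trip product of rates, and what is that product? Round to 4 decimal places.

1.1338

(1) 4.9301 × 1.4494 × 0.14728 = 1.05242
(2) 128.88 × 0.01024 × 0.8591 = 1.13378
(3) 0.22171 × 0.30391 × 14.432 = 0.97243
Highest is cycle (2) at 1.1338 (>1, arbitrage).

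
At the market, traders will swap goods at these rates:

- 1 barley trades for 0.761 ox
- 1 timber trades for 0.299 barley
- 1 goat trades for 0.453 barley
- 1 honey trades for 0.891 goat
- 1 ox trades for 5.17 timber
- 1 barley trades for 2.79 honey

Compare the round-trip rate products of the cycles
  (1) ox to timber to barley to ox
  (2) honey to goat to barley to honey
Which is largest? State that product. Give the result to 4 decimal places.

1.1764

(1) 5.17 × 0.299 × 0.761 = 1.17638
(2) 0.891 × 0.453 × 2.79 = 1.12611
Highest is cycle (1) at 1.1764 (>1, arbitrage).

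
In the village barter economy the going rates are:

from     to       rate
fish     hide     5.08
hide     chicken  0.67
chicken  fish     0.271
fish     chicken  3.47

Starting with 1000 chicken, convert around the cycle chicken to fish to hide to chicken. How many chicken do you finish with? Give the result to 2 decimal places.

1000 chicken × 0.271 = 271 fish
271 fish × 5.08 = 1376.68 hide
1376.68 hide × 0.67 = 922.3756 chicken

922.38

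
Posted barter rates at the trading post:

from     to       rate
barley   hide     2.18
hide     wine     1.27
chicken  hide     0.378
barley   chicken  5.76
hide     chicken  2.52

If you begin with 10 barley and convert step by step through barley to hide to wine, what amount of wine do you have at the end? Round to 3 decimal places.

10 barley × 2.18 = 21.8 hide
21.8 hide × 1.27 = 27.686 wine

27.686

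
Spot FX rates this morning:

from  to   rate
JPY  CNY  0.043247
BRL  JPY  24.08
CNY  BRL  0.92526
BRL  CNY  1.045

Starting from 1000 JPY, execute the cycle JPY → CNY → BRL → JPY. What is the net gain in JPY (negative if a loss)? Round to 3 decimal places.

-36.446

1000 JPY × 0.043247 = 43.247 CNY
43.247 CNY × 0.92526 = 40.01471922 BRL
40.01471922 BRL × 24.08 = 963.5544388176 JPY
Net change: 963.5544388176 − 1000 = -36.4455611824 JPY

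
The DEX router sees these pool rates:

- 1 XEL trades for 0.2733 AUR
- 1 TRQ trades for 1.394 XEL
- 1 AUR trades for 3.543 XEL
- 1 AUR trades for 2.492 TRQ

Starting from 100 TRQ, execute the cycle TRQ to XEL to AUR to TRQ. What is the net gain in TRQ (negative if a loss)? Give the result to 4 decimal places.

100 TRQ × 1.394 = 139.4 XEL
139.4 XEL × 0.2733 = 38.09802 AUR
38.09802 AUR × 2.492 = 94.94026584 TRQ
Net change: 94.94026584 − 100 = -5.05973416 TRQ

-5.0597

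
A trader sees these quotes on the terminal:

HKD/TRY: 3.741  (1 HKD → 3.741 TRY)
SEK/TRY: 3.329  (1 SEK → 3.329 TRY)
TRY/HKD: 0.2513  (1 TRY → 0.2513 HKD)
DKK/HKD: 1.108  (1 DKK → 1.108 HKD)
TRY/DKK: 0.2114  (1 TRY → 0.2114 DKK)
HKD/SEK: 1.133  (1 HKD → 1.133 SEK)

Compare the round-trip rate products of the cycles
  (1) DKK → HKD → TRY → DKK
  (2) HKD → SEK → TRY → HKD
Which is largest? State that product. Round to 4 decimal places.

0.9478

(1) 1.108 × 3.741 × 0.2114 = 0.87626
(2) 1.133 × 3.329 × 0.2513 = 0.94784
Highest is cycle (2) at 0.9478 (≤1, no arbitrage).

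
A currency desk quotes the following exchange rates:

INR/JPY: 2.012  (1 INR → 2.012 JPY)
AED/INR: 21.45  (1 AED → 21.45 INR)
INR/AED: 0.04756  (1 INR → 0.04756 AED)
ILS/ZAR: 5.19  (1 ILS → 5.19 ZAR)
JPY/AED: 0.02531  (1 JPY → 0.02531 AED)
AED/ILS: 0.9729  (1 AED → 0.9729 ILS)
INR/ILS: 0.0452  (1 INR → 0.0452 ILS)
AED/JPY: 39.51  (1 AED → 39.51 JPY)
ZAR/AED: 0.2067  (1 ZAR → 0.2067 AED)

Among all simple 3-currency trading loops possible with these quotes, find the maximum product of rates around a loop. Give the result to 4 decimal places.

JPY→AED→INR→JPY: 0.02531 × 21.45 × 2.012 = 1.09231
ZAR→AED→ILS→ZAR: 0.2067 × 0.9729 × 5.19 = 1.04370
Maximum is JPY→AED→INR→JPY at 1.0923; arbitrage exists.

1.0923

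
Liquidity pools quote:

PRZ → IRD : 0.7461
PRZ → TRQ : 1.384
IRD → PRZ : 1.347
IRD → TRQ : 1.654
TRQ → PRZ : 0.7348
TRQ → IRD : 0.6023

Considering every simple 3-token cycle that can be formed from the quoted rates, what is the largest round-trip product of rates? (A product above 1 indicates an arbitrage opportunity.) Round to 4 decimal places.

1.1228

PRZ→TRQ→IRD→PRZ: 1.384 × 0.6023 × 1.347 = 1.12284
PRZ→IRD→TRQ→PRZ: 0.7461 × 1.654 × 0.7348 = 0.90678
Maximum is PRZ→TRQ→IRD→PRZ at 1.1228; arbitrage exists.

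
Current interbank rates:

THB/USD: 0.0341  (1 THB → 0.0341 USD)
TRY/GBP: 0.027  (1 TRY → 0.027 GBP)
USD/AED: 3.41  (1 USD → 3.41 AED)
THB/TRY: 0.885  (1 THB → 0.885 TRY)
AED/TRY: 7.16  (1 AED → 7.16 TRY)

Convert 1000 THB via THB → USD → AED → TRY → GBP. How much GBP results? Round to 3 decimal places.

1000 THB × 0.0341 = 34.1 USD
34.1 USD × 3.41 = 116.281 AED
116.281 AED × 7.16 = 832.57196 TRY
832.57196 TRY × 0.027 = 22.47944292 GBP

22.479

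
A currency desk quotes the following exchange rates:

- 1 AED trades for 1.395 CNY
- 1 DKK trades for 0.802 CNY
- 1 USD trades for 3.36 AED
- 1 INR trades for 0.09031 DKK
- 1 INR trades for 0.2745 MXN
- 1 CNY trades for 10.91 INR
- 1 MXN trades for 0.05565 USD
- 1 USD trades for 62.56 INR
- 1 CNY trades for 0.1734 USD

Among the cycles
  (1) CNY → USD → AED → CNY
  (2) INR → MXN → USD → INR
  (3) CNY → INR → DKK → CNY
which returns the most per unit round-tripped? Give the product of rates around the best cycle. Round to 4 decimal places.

(1) 0.1734 × 3.36 × 1.395 = 0.81276
(2) 0.2745 × 0.05565 × 62.56 = 0.95566
(3) 10.91 × 0.09031 × 0.802 = 0.79020
Highest is cycle (2) at 0.9557 (≤1, no arbitrage).

0.9557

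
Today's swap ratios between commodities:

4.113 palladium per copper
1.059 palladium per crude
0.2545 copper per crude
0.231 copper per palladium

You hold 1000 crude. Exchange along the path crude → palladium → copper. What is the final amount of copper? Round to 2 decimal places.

1000 crude × 1.059 = 1059 palladium
1059 palladium × 0.231 = 244.629 copper

244.63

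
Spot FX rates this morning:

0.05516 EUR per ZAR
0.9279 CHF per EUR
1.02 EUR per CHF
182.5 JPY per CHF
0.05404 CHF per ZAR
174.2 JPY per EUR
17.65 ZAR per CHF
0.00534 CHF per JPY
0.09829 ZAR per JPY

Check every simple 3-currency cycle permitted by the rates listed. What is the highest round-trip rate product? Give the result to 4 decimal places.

JPY→ZAR→CHF→JPY: 0.09829 × 0.05404 × 182.5 = 0.96937
JPY→CHF→EUR→JPY: 0.00534 × 1.02 × 174.2 = 0.94883
JPY→ZAR→EUR→JPY: 0.09829 × 0.05516 × 174.2 = 0.94446
CHF→ZAR→EUR→CHF: 17.65 × 0.05516 × 0.9279 = 0.90338
Maximum is JPY→ZAR→CHF→JPY at 0.9694; no arbitrage — every cycle loses value.

0.9694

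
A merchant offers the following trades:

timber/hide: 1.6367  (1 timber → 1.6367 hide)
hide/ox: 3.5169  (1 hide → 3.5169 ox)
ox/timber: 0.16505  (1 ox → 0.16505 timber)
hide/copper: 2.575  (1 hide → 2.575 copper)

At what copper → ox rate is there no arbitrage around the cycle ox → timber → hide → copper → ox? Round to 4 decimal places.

1.4376

Known legs of the cycle: 0.16505 × 1.6367 × 2.575 = 0.695603637625
For no arbitrage the full-cycle product must be 1, so the missing rate is 1 / 0.695603637625 ≈ 1.437600.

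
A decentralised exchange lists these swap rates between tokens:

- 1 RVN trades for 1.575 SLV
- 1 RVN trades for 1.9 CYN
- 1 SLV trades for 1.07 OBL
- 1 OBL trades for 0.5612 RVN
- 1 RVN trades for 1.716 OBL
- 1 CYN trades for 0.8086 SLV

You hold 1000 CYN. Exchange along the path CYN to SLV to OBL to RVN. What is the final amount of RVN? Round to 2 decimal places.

1000 CYN × 0.8086 = 808.6 SLV
808.6 SLV × 1.07 = 865.202 OBL
865.202 OBL × 0.5612 = 485.5513624 RVN

485.55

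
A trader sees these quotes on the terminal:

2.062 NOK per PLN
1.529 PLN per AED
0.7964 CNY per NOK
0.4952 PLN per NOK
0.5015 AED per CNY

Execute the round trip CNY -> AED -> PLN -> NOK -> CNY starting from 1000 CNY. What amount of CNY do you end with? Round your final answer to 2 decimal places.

1000 CNY × 0.5015 = 501.5 AED
501.5 AED × 1.529 = 766.7935 PLN
766.7935 PLN × 2.062 = 1581.128197 NOK
1581.128197 NOK × 0.7964 = 1259.2104960908 CNY

1259.21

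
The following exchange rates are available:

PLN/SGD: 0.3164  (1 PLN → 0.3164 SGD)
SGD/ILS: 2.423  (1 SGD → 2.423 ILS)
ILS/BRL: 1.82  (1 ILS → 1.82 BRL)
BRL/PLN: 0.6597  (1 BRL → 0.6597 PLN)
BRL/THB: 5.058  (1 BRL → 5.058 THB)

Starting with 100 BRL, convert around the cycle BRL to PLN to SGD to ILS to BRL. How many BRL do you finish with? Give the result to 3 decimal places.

100 BRL × 0.6597 = 65.97 PLN
65.97 PLN × 0.3164 = 20.872908 SGD
20.872908 SGD × 2.423 = 50.575056084 ILS
50.575056084 ILS × 1.82 = 92.04660207288 BRL

92.047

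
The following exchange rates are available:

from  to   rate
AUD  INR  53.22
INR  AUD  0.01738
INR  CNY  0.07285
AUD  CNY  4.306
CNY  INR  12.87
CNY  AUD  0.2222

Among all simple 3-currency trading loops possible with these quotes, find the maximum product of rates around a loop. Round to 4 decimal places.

CNY→INR→AUD→CNY: 12.87 × 0.01738 × 4.306 = 0.96317
CNY→AUD→INR→CNY: 0.2222 × 53.22 × 0.07285 = 0.86149
Maximum is CNY→INR→AUD→CNY at 0.9632; no arbitrage — every cycle loses value.

0.9632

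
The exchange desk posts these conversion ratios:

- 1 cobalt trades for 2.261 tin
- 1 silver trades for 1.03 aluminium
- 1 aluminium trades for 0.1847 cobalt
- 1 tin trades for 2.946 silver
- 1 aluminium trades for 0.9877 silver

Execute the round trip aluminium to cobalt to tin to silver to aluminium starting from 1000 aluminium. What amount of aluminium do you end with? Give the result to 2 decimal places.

1000 aluminium × 0.1847 = 184.7 cobalt
184.7 cobalt × 2.261 = 417.6067 tin
417.6067 tin × 2.946 = 1230.2693382 silver
1230.2693382 silver × 1.03 = 1267.177418346 aluminium

1267.18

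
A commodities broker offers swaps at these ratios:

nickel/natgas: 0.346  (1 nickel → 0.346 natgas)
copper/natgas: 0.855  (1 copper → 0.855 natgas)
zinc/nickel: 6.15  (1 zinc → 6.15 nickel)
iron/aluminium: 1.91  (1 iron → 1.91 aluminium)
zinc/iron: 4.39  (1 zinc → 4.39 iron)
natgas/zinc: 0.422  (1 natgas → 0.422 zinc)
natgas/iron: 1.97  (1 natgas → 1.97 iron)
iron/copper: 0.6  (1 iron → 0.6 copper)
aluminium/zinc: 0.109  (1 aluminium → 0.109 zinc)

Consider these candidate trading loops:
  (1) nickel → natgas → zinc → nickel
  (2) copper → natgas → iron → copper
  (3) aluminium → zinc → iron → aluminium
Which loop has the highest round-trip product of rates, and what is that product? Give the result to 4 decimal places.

(1) 0.346 × 0.422 × 6.15 = 0.89797
(2) 0.855 × 1.97 × 0.6 = 1.01061
(3) 0.109 × 4.39 × 1.91 = 0.91395
Highest is cycle (2) at 1.0106 (>1, arbitrage).

1.0106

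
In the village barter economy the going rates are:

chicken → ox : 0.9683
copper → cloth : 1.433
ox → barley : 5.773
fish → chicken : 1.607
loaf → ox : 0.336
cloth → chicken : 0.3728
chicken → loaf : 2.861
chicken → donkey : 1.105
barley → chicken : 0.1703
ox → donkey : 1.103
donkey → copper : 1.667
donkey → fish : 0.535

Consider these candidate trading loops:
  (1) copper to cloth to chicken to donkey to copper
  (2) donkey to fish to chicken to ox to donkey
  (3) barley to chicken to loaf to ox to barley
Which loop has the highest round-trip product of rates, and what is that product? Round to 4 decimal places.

0.9841

(1) 1.433 × 0.3728 × 1.105 × 1.667 = 0.98406
(2) 0.535 × 1.607 × 0.9683 × 1.103 = 0.91824
(3) 0.1703 × 2.861 × 0.336 × 5.773 = 0.94509
Highest is cycle (1) at 0.9841 (≤1, no arbitrage).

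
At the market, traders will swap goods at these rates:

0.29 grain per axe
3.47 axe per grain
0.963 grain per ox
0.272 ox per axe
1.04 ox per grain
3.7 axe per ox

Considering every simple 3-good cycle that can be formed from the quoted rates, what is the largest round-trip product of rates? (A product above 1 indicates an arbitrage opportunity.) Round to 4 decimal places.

ox→axe→grain→ox: 3.7 × 0.29 × 1.04 = 1.11592
ox→grain→axe→ox: 0.963 × 3.47 × 0.272 = 0.90892
Maximum is ox→axe→grain→ox at 1.1159; arbitrage exists.

1.1159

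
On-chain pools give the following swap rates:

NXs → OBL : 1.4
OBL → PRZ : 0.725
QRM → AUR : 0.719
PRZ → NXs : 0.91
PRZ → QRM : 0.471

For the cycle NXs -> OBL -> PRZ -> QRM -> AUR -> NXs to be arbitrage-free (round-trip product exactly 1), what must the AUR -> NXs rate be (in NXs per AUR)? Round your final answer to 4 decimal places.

Known legs of the cycle: 1.4 × 0.725 × 0.471 × 0.719 = 0.343728735
For no arbitrage the full-cycle product must be 1, so the missing rate is 1 / 0.343728735 ≈ 2.909271.

2.9093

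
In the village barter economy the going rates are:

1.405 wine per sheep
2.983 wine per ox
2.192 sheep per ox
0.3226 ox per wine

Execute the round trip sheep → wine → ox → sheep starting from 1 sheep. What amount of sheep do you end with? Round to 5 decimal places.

0.99353

1 sheep × 1.405 = 1.405 wine
1.405 wine × 0.3226 = 0.453253 ox
0.453253 ox × 2.192 = 0.993530576 sheep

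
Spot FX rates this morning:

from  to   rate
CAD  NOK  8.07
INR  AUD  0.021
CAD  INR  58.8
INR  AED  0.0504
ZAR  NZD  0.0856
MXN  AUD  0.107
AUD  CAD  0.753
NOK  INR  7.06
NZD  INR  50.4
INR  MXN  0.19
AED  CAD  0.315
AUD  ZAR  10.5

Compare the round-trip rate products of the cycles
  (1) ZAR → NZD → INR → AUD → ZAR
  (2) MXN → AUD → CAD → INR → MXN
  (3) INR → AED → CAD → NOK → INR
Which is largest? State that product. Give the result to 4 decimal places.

0.9513

(1) 0.0856 × 50.4 × 0.021 × 10.5 = 0.95129
(2) 0.107 × 0.753 × 58.8 × 0.19 = 0.90014
(3) 0.0504 × 0.315 × 8.07 × 7.06 = 0.90452
Highest is cycle (1) at 0.9513 (≤1, no arbitrage).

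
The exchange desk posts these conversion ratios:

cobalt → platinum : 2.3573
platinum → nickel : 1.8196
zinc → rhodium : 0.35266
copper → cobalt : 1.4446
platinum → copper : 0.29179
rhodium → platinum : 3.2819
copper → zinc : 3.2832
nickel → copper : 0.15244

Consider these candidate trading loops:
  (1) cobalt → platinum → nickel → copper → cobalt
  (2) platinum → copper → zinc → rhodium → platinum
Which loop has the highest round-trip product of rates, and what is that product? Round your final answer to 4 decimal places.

1.1088

(1) 2.3573 × 1.8196 × 0.15244 × 1.4446 = 0.94458
(2) 0.29179 × 3.2832 × 0.35266 × 3.2819 = 1.10879
Highest is cycle (2) at 1.1088 (>1, arbitrage).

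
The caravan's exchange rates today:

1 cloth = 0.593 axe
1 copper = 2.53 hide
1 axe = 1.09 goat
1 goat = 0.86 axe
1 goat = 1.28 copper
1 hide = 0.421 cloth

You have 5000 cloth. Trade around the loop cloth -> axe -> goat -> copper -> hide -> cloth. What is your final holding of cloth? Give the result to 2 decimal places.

5000 cloth × 0.593 = 2965 axe
2965 axe × 1.09 = 3231.85 goat
3231.85 goat × 1.28 = 4136.768 copper
4136.768 copper × 2.53 = 10466.02304 hide
10466.02304 hide × 0.421 = 4406.19569984 cloth

4406.20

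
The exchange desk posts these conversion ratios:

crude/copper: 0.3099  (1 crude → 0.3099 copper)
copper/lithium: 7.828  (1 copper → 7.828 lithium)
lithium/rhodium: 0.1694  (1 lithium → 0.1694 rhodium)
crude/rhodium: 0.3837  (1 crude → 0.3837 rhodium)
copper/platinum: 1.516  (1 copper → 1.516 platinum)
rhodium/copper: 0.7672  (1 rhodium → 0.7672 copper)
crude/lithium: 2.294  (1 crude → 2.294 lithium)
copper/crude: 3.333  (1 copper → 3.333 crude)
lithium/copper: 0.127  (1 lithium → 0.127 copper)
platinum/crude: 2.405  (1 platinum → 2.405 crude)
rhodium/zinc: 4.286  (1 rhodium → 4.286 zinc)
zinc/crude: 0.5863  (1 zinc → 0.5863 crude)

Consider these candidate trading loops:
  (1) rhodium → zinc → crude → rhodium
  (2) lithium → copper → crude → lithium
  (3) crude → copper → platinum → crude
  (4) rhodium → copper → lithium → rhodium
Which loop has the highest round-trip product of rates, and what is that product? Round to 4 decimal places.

1.1299

(1) 4.286 × 0.5863 × 0.3837 = 0.96419
(2) 0.127 × 3.333 × 2.294 = 0.97103
(3) 0.3099 × 1.516 × 2.405 = 1.12989
(4) 0.7672 × 7.828 × 0.1694 = 1.01736
Highest is cycle (3) at 1.1299 (>1, arbitrage).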